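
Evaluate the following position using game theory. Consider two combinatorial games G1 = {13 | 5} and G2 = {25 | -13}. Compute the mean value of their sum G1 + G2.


G1 = {13 | 5}, G2 = {25 | -13}
Each is a switch {a | b} with numbers a > b; its mean value is (a + b)/2, and mean value is additive over game sums: m(G1 + G2) = m(G1) + m(G2).
Mean of G1 = (13 + (5))/2 = 18/2 = 9
Mean of G2 = (25 + (-13))/2 = 12/2 = 6
Mean of G1 + G2 = 9 + 6 = 15

15


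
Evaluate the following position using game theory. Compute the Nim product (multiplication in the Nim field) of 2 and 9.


Nim multiplication is bilinear over XOR: (u XOR v) * w = (u*w) XOR (v*w).
So we split each operand into its bit components and XOR the pairwise Nim products.
2 = 2 (as XOR of powers of 2).
9 = 1 + 8 (as XOR of powers of 2).
Using the standard Nim-product table on single bits:
  2*2 = 3,   2*4 = 8,   2*8 = 12,
  4*4 = 6,   4*8 = 11,  8*8 = 13,
and  1*x = x (identity), k*l = l*k (commutative).
Pairwise Nim products:
  2 * 1 = 2
  2 * 8 = 12
XOR them: 2 XOR 12 = 14.
Result: 2 * 9 = 14 (in Nim).

14


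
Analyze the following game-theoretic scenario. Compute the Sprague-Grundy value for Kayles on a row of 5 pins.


Kayles: a move removes 1 or 2 adjacent pins from a contiguous row.
Removing pins from a row of k leaves two independent rows (a, b) with a + b = k - 1 (one pin) or a + b = k - 2 (two pins); an end removal gives a = 0.
By Sprague-Grundy, G(k) = mex{ G(a) XOR G(b) } over all these splits. G(0) = 0.
G(1): splits (0,0):0^0=0 -> mex({0}) = 1
G(2): splits (0,1):0^1=1 (0,0):0^0=0 -> mex({0, 1}) = 2
G(3): splits (0,2):0^2=2 (1,1):1^1=0 (0,1):0^1=1 -> mex({0, 1, 2}) = 3
G(4): splits (0,3):0^3=3 (1,2):1^2=3 (0,2):0^2=2 (1,1):1^1=0 -> mex({0, 2, 3}) = 1
G(5): splits (0,4):0^1=1 (1,3):1^3=2 (2,2):2^2=0 (0,3):0^3=3 (1,2):1^2=3 -> mex({0, 1, 2, 3}) = 4
Therefore G(5) = 4.

4


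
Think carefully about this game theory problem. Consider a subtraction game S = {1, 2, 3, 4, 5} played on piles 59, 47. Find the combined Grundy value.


Subtraction set: {1, 2, 3, 4, 5}
For this subtraction set, G(n) = n mod 6 (period = max + 1 = 6).
Pile 1 (size 59): G(59) = 59 mod 6 = 5
Pile 2 (size 47): G(47) = 47 mod 6 = 5
Total Grundy value = XOR of all: 5 XOR 5 = 0

0


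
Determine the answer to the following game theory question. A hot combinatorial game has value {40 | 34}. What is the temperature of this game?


The game is {40 | 34}, a switch {a | b} with numbers a > b.
Cooling {a | b} by t gives {a - t | b + t}, which stops being hot when a - t = b + t, i.e. at t = (a - b)/2. So the temperature of a switch is (a - b)/2.
Temperature = (Left option - Right option) / 2
= (40 - (34)) / 2
= 6 / 2
= 3

3


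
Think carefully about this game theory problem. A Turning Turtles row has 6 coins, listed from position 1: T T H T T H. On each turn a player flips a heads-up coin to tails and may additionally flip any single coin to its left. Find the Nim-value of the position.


Coins: T T H T T H
Key fact: a single head at position k behaves exactly like a Nim heap of size k (turning it to T and optionally flipping a coin at j < k corresponds to moving the heap from k to j, or to 0), and heads combine as a disjunctive sum (two heads at the same place would cancel, matching j XOR j = 0). So the Nim-value is the XOR of the 1-indexed positions of the heads.
Face-up positions (1-indexed): [3, 6]
XOR 0 with 3: 0 XOR 3 = 3
XOR 3 with 6: 3 XOR 6 = 5
Nim-value = 5

5


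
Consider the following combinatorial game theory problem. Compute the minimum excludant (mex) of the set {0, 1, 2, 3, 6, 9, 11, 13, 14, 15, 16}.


Set = {0, 1, 2, 3, 6, 9, 11, 13, 14, 15, 16}
0 is in the set.
1 is in the set.
2 is in the set.
3 is in the set.
4 is NOT in the set. This is the mex.
mex = 4

4


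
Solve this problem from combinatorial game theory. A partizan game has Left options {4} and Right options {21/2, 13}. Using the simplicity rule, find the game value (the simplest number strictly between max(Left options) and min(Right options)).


Left options: {4}, max = 4
Right options: {21/2, 13}, min = 21/2
All options are numbers and max(Left) < min(Right), so by the simplicity theorem the value is the simplest (earliest-born) number strictly between 4 and 21/2.
Integers 5 through 10 all lie strictly between 4 and 21/2.
Among integers, the simplest (lowest birthday = smallest |n|; 0 is born on day 0, +-n on day n) is 5.
No non-integer in the interval can be simpler: if x is a non-integer in the interval, then floor(x) or ceil(x) also lies in the interval (the interval contains an integer), and both are proper prefixes of x's sign expansion, i.e. born earlier. So the game value is 5.
Game value = 5

5


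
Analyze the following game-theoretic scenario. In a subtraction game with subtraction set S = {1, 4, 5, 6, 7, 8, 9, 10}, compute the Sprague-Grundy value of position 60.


The subtraction set is S = {1, 4, 5, 6, 7, 8, 9, 10}.
G(k) = mex{ G(k - s) : s in S, s <= k }. We compute iteratively: G(0) = 0.
G(1) = mex({0}) = 1
G(2) = mex({1}) = 0
G(3) = mex({0}) = 1
G(4) = mex({0, 1}) = 2
G(5) = mex({0, 1, 2}) = 3
G(6) = mex({0, 1, 3}) = 2
G(7) = mex({0, 1, 2}) = 3
G(8) = mex({0, 1, 2, 3}) = 4
G(9) = mex({0, 1, 2, 3, 4}) = 5
G(10) = mex({0, 1, 2, 3, 5}) = 4
G(11) = mex({0, 1, 2, 3, 4}) = 5
G(12) = mex({0, 1, 2, 3, 4, 5}) = 6
G(13) = mex({1, 2, 3, 4, 5, 6}) = 0
G(14) = mex({0, 2, 3, 4, 5}) = 1
G(15) = mex({1, 2, 3, 4, 5}) = 0
G(16) = mex({0, 2, 3, 4, 5, 6}) = 1
G(17) = mex({0, 1, 3, 4, 5, 6}) = 2
G(18) = mex({0, 1, 2, 4, 5, 6}) = 3
G(19) = mex({0, 1, 3, 4, 5, 6}) = 2
G(20) = mex({0, 1, 2, 4, 5, 6}) = 3
G(21) = mex({0, 1, 2, 3, 5, 6}) = 4
G(22) = mex({0, 1, 2, 3, 4, 6}) = 5
Observe that G(13)..G(22) = 0, 1, 0, 1, 2, 3, 2, 3, 4, 5 repeats G(0)..G(9) = 0, 1, 0, 1, 2, 3, 2, 3, 4, 5.
For k >= max(S) = 10, G(k) is determined by the previous 10 values G(k-10)..G(k-1); a window of 10 consecutive values has recurred shifted by 13, so by induction G(k + 13) = G(k) for all k >= 0: the sequence is periodic from the start with period 13.
One period: G(0..12) = 0, 1, 0, 1, 2, 3, 2, 3, 4, 5, 4, 5, 6.
60 mod 13 = 8, so G(60) = G(8) = 4.

4


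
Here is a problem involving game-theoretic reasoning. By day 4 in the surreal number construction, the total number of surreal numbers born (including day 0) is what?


Day 0: {|} = 0 is born. Count = 1.
Day n: the number of surreal numbers born by day n is 2^(n+1) - 1.
By day 0: 2^1 - 1 = 1
By day 1: 2^2 - 1 = 3
By day 2: 2^3 - 1 = 7
By day 3: 2^4 - 1 = 15
By day 4: 2^5 - 1 = 31
By day 4: 31 surreal numbers.

31


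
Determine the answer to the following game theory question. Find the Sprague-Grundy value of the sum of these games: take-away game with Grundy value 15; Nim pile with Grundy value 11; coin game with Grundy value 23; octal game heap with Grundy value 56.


By the Sprague-Grundy theorem, the Grundy value of a sum of games is the XOR of individual Grundy values.
take-away game: Grundy value = 15. Running XOR: 0 XOR 15 = 15
Nim pile: Grundy value = 11. Running XOR: 15 XOR 11 = 4
coin game: Grundy value = 23. Running XOR: 4 XOR 23 = 19
octal game heap: Grundy value = 56. Running XOR: 19 XOR 56 = 43
The combined Grundy value is 43.

43


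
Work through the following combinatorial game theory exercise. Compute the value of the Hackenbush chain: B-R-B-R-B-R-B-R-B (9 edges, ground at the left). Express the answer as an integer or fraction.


Edges (from ground): B-R-B-R-B-R-B-R-B
By Berlekamp's sign-expansion rule, a Blue-Red Hackenbush stalk has the value of the surreal number whose sign sequence is the edge sequence with B -> + and R -> -.
Sign sequence: +-+-+-+-+
Trace the sign expansion in the surreal number tree, starting from 0:
Edge 1: B (sign +) -> bounds (0, +inf), value = 1
Edge 2: R (sign -) -> bounds (0, 1), value = 1/2
Edge 3: B (sign +) -> bounds (1/2, 1), value = 3/4
Edge 4: R (sign -) -> bounds (1/2, 3/4), value = 5/8
Edge 5: B (sign +) -> bounds (5/8, 3/4), value = 11/16
Edge 6: R (sign -) -> bounds (5/8, 11/16), value = 21/32
Edge 7: B (sign +) -> bounds (21/32, 11/16), value = 43/64
Edge 8: R (sign -) -> bounds (21/32, 43/64), value = 85/128
Edge 9: B (sign +) -> bounds (85/128, 43/64), value = 171/256
Game value = 171/256

171/256


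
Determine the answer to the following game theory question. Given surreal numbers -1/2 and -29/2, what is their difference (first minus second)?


x = -1/2, y = -29/2
Converting to common denominator: 2
x = -1/2, y = -29/2
x - y = -1/2 - -29/2 = 14

14


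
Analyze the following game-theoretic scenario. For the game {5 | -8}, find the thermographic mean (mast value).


Game = {5 | -8}, a switch {a | b} with numbers a > b.
Its thermograph has left wall a - t and right wall b + t, which meet at t = (a - b)/2, where both equal (a + b)/2. So the mast (mean value) is at (a + b)/2.
Mean = (5 + (-8))/2 = -3/2 = -3/2

-3/2


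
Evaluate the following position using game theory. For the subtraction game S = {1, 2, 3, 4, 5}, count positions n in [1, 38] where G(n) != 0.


Subtraction set S = {1, 2, 3, 4, 5}, so G(n) = n mod 6.
G(n) = 0 when n is a multiple of 6.
Multiples of 6 in [1, 38]: 6
N-positions (nonzero Grundy) = 38 - 6 = 32

32


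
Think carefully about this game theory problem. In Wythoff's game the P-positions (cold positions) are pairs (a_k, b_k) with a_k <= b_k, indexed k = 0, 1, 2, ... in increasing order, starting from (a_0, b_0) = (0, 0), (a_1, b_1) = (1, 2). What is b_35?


By Wythoff's theorem, a_k = floor(k * phi) and b_k = floor(k * phi^2) = a_k + k, where phi = (1 + sqrt(5))/2 is the golden ratio.
phi = (1 + sqrt(5))/2 = 1.618034
phi^2 = phi + 1 = 2.618034
k = 35
k * phi^2 = 35 * 2.618034 = 91.631190
b_35 = floor(k * phi^2) = 91 (check: a_35 + k = 56 + 35 = 91)

91


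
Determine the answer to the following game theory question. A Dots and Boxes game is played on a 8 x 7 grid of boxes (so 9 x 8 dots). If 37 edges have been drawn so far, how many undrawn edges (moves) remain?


Grid: 8 x 7 boxes, i.e. 9 rows and 8 columns of dots.
Horizontal edges: (rows + 1) * cols = 9 * 7 = 63
Vertical edges: rows * (cols + 1) = 8 * 8 = 64
Total edges: 63 + 64 = 127
Edges drawn: 37
Remaining: 127 - 37 = 90

90


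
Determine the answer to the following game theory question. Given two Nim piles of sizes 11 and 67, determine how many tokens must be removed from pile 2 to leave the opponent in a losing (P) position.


Piles: 11 and 67
Current XOR: 11 XOR 67 = 72 (non-zero, so this is an N-position).
To make the XOR zero, we need to find a move that balances the piles.
For pile 2 (size 67): target = 67 XOR 72 = 11
We reduce pile 2 from 67 to 11.
Tokens removed: 67 - 11 = 56
Verification: 11 XOR 11 = 0

56


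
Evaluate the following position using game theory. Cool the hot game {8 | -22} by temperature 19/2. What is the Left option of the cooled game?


Original game: {8 | -22} (a switch {a | b} with a > b).
Cooling by t (for t below the temperature (a - b)/2 = 15) taxes each move by t: {a | b} cooled by t is {a - t | b + t}.
Cooling amount: t = 19/2
Cooled Left option: 8 - 19/2 = -3/2
Cooled Right option: -22 + 19/2 = -25/2
Cooled game: {-3/2 | -25/2}
Left option = -3/2

-3/2


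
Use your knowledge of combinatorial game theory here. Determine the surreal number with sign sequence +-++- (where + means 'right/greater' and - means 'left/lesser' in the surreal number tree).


Sign expansion: +-++-
Rule: track bounds (lo, hi), initially (-inf, +inf). On '+', the current value becomes lo and we move to the simplest number in (value, hi): value + 1 if hi = +inf, otherwise the midpoint (value + hi)/2. On '-', the current value becomes hi and we move to value - 1 if lo = -inf, otherwise the midpoint (lo + value)/2.
Start at 0.
Step 1: sign = +, move right. Bounds: (0, +inf). Value = 1
Step 2: sign = -, move left. Bounds: (0, 1). Value = 1/2
Step 3: sign = +, move right. Bounds: (1/2, 1). Value = 3/4
Step 4: sign = +, move right. Bounds: (3/4, 1). Value = 7/8
Step 5: sign = -, move left. Bounds: (3/4, 7/8). Value = 13/16
The surreal number with sign expansion +-++- is 13/16.

13/16


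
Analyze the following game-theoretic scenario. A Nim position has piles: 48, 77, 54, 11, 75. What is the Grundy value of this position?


We need the XOR (exclusive or) of all pile sizes.
After XOR-ing pile 1 (size 48): 0 XOR 48 = 48
After XOR-ing pile 2 (size 77): 48 XOR 77 = 125
After XOR-ing pile 3 (size 54): 125 XOR 54 = 75
After XOR-ing pile 4 (size 11): 75 XOR 11 = 64
After XOR-ing pile 5 (size 75): 64 XOR 75 = 11
The Nim-value of this position is 11.

11


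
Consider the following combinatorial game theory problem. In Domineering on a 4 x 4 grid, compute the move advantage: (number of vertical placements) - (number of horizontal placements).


Board is 4 x 4 (rows x cols).
Left (vertical) placements: (rows-1) * cols = 3 * 4 = 12
Right (horizontal) placements: rows * (cols-1) = 4 * 3 = 12
Advantage = Left - Right = 12 - 12 = 0

0


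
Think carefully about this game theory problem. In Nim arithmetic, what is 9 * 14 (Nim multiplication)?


Nim multiplication is bilinear over XOR: (u XOR v) * w = (u*w) XOR (v*w).
So we split each operand into its bit components and XOR the pairwise Nim products.
9 = 1 + 8 (as XOR of powers of 2).
14 = 2 + 4 + 8 (as XOR of powers of 2).
Using the standard Nim-product table on single bits:
  2*2 = 3,   2*4 = 8,   2*8 = 12,
  4*4 = 6,   4*8 = 11,  8*8 = 13,
and  1*x = x (identity), k*l = l*k (commutative).
Pairwise Nim products:
  1 * 2 = 2
  1 * 4 = 4
  1 * 8 = 8
  8 * 2 = 12
  8 * 4 = 11
  8 * 8 = 13
XOR them: 2 XOR 4 XOR 8 XOR 12 XOR 11 XOR 13 = 4.
Result: 9 * 14 = 4 (in Nim).

4


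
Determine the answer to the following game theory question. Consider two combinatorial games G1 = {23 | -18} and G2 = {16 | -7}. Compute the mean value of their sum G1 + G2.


G1 = {23 | -18}, G2 = {16 | -7}
Each is a switch {a | b} with numbers a > b; its mean value is (a + b)/2, and mean value is additive over game sums: m(G1 + G2) = m(G1) + m(G2).
Mean of G1 = (23 + (-18))/2 = 5/2 = 5/2
Mean of G2 = (16 + (-7))/2 = 9/2 = 9/2
Mean of G1 + G2 = 5/2 + 9/2 = 7

7


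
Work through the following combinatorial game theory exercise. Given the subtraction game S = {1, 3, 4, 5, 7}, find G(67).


The subtraction set is S = {1, 3, 4, 5, 7}.
G(k) = mex{ G(k - s) : s in S, s <= k }. We compute iteratively: G(0) = 0.
G(1) = mex({0}) = 1
G(2) = mex({1}) = 0
G(3) = mex({0}) = 1
G(4) = mex({0, 1}) = 2
G(5) = mex({0, 1, 2}) = 3
G(6) = mex({0, 1, 3}) = 2
G(7) = mex({0, 1, 2}) = 3
G(8) = mex({1, 2, 3}) = 0
G(9) = mex({0, 2, 3}) = 1
G(10) = mex({1, 2, 3}) = 0
G(11) = mex({0, 2, 3}) = 1
G(12) = mex({0, 1, 3}) = 2
G(13) = mex({0, 1, 2}) = 3
G(14) = mex({0, 1, 3}) = 2
Observe that G(8)..G(14) = 0, 1, 0, 1, 2, 3, 2 repeats G(0)..G(6) = 0, 1, 0, 1, 2, 3, 2.
For k >= max(S) = 7, G(k) is determined by the previous 7 values G(k-7)..G(k-1); a window of 7 consecutive values has recurred shifted by 8, so by induction G(k + 8) = G(k) for all k >= 0: the sequence is periodic from the start with period 8.
One period: G(0..7) = 0, 1, 0, 1, 2, 3, 2, 3.
67 mod 8 = 3, so G(67) = G(3) = 1.

1


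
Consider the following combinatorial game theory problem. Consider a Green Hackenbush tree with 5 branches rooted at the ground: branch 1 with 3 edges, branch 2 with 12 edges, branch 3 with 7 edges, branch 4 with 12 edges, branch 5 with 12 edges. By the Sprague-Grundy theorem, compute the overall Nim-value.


The tree has 5 branches from the ground vertex.
In Green Hackenbush, the Nim-value of a simple path of length k is k.
Branch 1: length 3, Nim-value = 3
Branch 2: length 12, Nim-value = 12
Branch 3: length 7, Nim-value = 7
Branch 4: length 12, Nim-value = 12
Branch 5: length 12, Nim-value = 12
Total Nim-value = XOR of all branch values:
0 XOR 3 = 3
3 XOR 12 = 15
15 XOR 7 = 8
8 XOR 12 = 4
4 XOR 12 = 8
Nim-value of the tree = 8

8


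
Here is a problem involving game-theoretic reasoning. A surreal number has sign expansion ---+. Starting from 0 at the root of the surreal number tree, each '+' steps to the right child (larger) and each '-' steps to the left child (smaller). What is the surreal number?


Sign expansion: ---+
Rule: track bounds (lo, hi), initially (-inf, +inf). On '+', the current value becomes lo and we move to the simplest number in (value, hi): value + 1 if hi = +inf, otherwise the midpoint (value + hi)/2. On '-', the current value becomes hi and we move to value - 1 if lo = -inf, otherwise the midpoint (lo + value)/2.
Start at 0.
Step 1: sign = -, move left. Bounds: (-inf, 0). Value = -1
Step 2: sign = -, move left. Bounds: (-inf, -1). Value = -2
Step 3: sign = -, move left. Bounds: (-inf, -2). Value = -3
Step 4: sign = +, move right. Bounds: (-3, -2). Value = -5/2
The surreal number with sign expansion ---+ is -5/2.

-5/2


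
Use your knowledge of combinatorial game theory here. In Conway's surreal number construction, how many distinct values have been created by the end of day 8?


Day 0: {|} = 0 is born. Count = 1.
Day n: the number of surreal numbers born by day n is 2^(n+1) - 1.
By day 0: 2^1 - 1 = 1
By day 1: 2^2 - 1 = 3
By day 2: 2^3 - 1 = 7
By day 3: 2^4 - 1 = 15
By day 4: 2^5 - 1 = 31
By day 5: 2^6 - 1 = 63
By day 6: 2^7 - 1 = 127
By day 7: 2^8 - 1 = 255
By day 8: 2^9 - 1 = 511
By day 8: 511 surreal numbers.

511


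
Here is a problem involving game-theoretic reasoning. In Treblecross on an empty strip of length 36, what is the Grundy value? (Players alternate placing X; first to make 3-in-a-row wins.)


Treblecross: place X on empty cells; 3-in-a-row wins.
Playing within two cells of an existing X lets the opponent win at once, so sensible play treats the cells i-2..i+2 around each X as dead. The player left with no safe cell loses, so this is a normal-play take-away game on strips of safe cells.
Placing X at cell i (0-indexed) of a strip of k safe cells leaves independent strips of sizes max(0, i-2) and max(0, k-i-3). Hence G(k) = mex{ G(max(0,i-2)) XOR G(max(0,k-i-3)) : 0 <= i < k }, with G(0) = 0.
G(1): splits (0,0):0^0=0 -> mex({0}) = 1
G(2): splits (0,0):0^0=0 -> mex({0}) = 1
G(3): splits (0,0):0^0=0 -> mex({0}) = 1
G(4): splits (0,1):0^1=1 (0,0):0^0=0 -> mex({0, 1}) = 2
G(5): splits (0,2):0^1=1 (0,1):0^1=1 (0,0):0^0=0 -> mex({0, 1}) = 2
G(6) = mex({1}) = 0
G(7) = mex({0, 1, 2}) = 3
G(8) = mex({0, 1, 2}) = 3
G(9) = mex({0, 2}) = 1
G(10) = mex({0, 2, 3}) = 1
G(11) = mex({0, 3}) = 1
G(12) = mex({1, 3}) = 0
G(13) = mex({0, 1, 2, 3}) = 4
G(14) = mex({0, 1, 2}) = 3
G(15) = mex({0, 1, 2}) = 3
G(16) = mex({0, 1, 2, 4}) = 3
G(17) = mex({0, 1, 3, 4}) = 2
G(18) = mex({0, 1, 3, 4}) = 2
G(19) = mex({0, 1, 3, 5}) = 2
G(20) = mex({0, 1, 2, 3, 5}) = 4
G(21) = mex({0, 1, 2, 3, 5}) = 4
G(22) = mex({1, 2, 6}) = 0
G(23) = mex({0, 1, 2, 3, 4, 6}) = 5
G(24) = mex({0, 1, 2, 3, 4}) = 5
G(25) = mex({0, 1, 3, 4, 7}) = 2
G(26) = mex({0, 1, 3, 4, 5, 7}) = 2
G(27) = mex({0, 1, 3, 5}) = 2
G(28) = mex({0, 1, 2, 5}) = 3
G(29) = mex({0, 1, 2, 4, 5, 6}) = 3
G(30) = mex({1, 2, 4, 6}) = 0
G(31) = mex({0, 1, 2, 3, 4, 6}) = 5
G(32) = mex({1, 2, 3, 4, 7}) = 0
G(33) = mex({0, 3, 7}) = 1
G(34) = mex({0, 2, 3, 5, 7}) = 1
G(35) = mex({0, 2, 3, 5, 6}) = 1
G(36) = mex({0, 1, 2, 5, 6}) = 3
Therefore G(36) = 3.

3


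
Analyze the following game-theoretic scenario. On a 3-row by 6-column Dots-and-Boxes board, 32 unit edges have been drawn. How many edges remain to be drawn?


Grid: 3 x 6 boxes, i.e. 4 rows and 7 columns of dots.
Horizontal edges: (rows + 1) * cols = 4 * 6 = 24
Vertical edges: rows * (cols + 1) = 3 * 7 = 21
Total edges: 24 + 21 = 45
Edges drawn: 32
Remaining: 45 - 32 = 13

13


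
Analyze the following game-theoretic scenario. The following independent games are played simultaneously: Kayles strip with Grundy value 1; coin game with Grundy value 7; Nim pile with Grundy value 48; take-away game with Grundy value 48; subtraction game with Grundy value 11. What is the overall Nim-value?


By the Sprague-Grundy theorem, the Grundy value of a sum of games is the XOR of individual Grundy values.
Kayles strip: Grundy value = 1. Running XOR: 0 XOR 1 = 1
coin game: Grundy value = 7. Running XOR: 1 XOR 7 = 6
Nim pile: Grundy value = 48. Running XOR: 6 XOR 48 = 54
take-away game: Grundy value = 48. Running XOR: 54 XOR 48 = 6
subtraction game: Grundy value = 11. Running XOR: 6 XOR 11 = 13
The combined Grundy value is 13.

13


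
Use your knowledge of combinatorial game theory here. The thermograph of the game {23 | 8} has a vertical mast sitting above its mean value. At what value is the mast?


Game = {23 | 8}, a switch {a | b} with numbers a > b.
Its thermograph has left wall a - t and right wall b + t, which meet at t = (a - b)/2, where both equal (a + b)/2. So the mast (mean value) is at (a + b)/2.
Mean = (23 + (8))/2 = 31/2 = 31/2

31/2


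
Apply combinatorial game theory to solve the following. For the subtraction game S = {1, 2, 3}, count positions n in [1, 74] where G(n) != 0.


Subtraction set S = {1, 2, 3}, so G(n) = n mod 4.
G(n) = 0 when n is a multiple of 4.
Multiples of 4 in [1, 74]: 18
N-positions (nonzero Grundy) = 74 - 18 = 56

56


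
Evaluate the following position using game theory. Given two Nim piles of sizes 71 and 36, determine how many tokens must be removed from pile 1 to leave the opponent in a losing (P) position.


Piles: 71 and 36
Current XOR: 71 XOR 36 = 99 (non-zero, so this is an N-position).
To make the XOR zero, we need to find a move that balances the piles.
For pile 1 (size 71): target = 71 XOR 99 = 36
We reduce pile 1 from 71 to 36.
Tokens removed: 71 - 36 = 35
Verification: 36 XOR 36 = 0

35


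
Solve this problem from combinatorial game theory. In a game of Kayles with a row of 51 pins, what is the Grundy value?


Kayles: a move removes 1 or 2 adjacent pins from a contiguous row.
Removing pins from a row of k leaves two independent rows (a, b) with a + b = k - 1 (one pin) or a + b = k - 2 (two pins); an end removal gives a = 0.
By Sprague-Grundy, G(k) = mex{ G(a) XOR G(b) } over all these splits. G(0) = 0.
G(1): splits (0,0):0^0=0 -> mex({0}) = 1
G(2): splits (0,1):0^1=1 (0,0):0^0=0 -> mex({0, 1}) = 2
G(3): splits (0,2):0^2=2 (1,1):1^1=0 (0,1):0^1=1 -> mex({0, 1, 2}) = 3
G(4): splits (0,3):0^3=3 (1,2):1^2=3 (0,2):0^2=2 (1,1):1^1=0 -> mex({0, 2, 3}) = 1
G(5): splits (0,4):0^1=1 (1,3):1^3=2 (2,2):2^2=0 (0,3):0^3=3 (1,2):1^2=3 -> mex({0, 1, 2, 3}) = 4
G(6) = mex({0, 1, 2, 4}) = 3
G(7) = mex({0, 1, 3, 4, 5}) = 2
G(8) = mex({0, 2, 3, 5, 6}) = 1
G(9) = mex({0, 1, 2, 3, 6, 7}) = 4
G(10) = mex({0, 1, 3, 4, 5, 7}) = 2
G(11) = mex({0, 1, 2, 3, 4, 5}) = 6
G(12) = mex({0, 1, 2, 3, 5, 6, 7}) = 4
G(13) = mex({0, 2, 3, 4, 6, 7}) = 1
G(14) = mex({0, 1, 4, 5, 6, 7}) = 2
G(15) = mex({0, 1, 2, 3, 4, 5, 6}) = 7
G(16) = mex({0, 2, 3, 5, 6, 7}) = 1
G(17) = mex({0, 1, 2, 3, 5, 6, 7}) = 4
G(18) = mex({0, 1, 2, 4, 5, 6}) = 3
G(19) = mex({0, 1, 3, 4, 5, 7}) = 2
G(20) = mex({0, 2, 3, 4, 5, 6, 7}) = 1
G(21) = mex({0, 1, 2, 3, 5, 6, 7}) = 4
G(22) = mex({0, 1, 2, 3, 4, 5, 7}) = 6
G(23) = mex({0, 1, 2, 3, 4, 5, 6}) = 7
G(24) = mex({0, 1, 2, 3, 5, 6, 7}) = 4
G(25) = mex({0, 2, 3, 4, 6, 7}) = 1
G(26) = mex({0, 1, 3, 4, 5, 6, 7}) = 2
G(27) = mex({0, 1, 2, 3, 4, 5, 6, 7}) = 8
G(28) = mex({0, 1, 2, 3, 4, 6, 7, 8}) = 5
G(29) = mex({0, 1, 2, 3, 5, 6, 7, 8, 9}) = 4
G(30) = mex({0, 1, 2, 3, 4, 5, 6, 9, 10}) = 7
G(31) = mex({0, 1, 3, 4, 5, 7, 10, 11}) = 2
G(32) = mex({0, 2, 3, 4, 5, 6, 7, 9, 11}) = 1
G(33) = mex({0, 1, 2, 3, 4, 5, 6, 7, 9, 12}) = 8
G(34) = mex({0, 1, 2, 3, 4, 5, 7, 8, 11, 12}) = 6
G(35) = mex({0, 1, 2, 3, 4, 5, 6, 8, 9, 10, 11}) = 7
G(36) = mex({0, 1, 2, 3, 5, 6, 7, 9, 10}) = 4
G(37) = mex({0, 2, 3, 4, 6, 7, 9, 10, 11, 12}) = 1
G(38) = mex({0, 1, 3, 4, 5, 6, 7, 9, 10, 11, 12}) = 2
G(39) = mex({0, 1, 2, 4, 5, 6, 7, 9, 10, 12, 14}) = 3
G(40) = mex({0, 2, 3, 4, 6, 7, 11, 12, 14}) = 1
G(41) = mex({0, 1, 2, 3, 5, 6, 7, 9, 10, 11, 12}) = 4
G(42) = mex({0, 1, 2, 3, 4, 5, 6, 9, 10}) = 7
G(43) = mex({0, 1, 3, 4, 5, 7, 9, 10, 12, 15}) = 2
G(44) = mex({0, 2, 3, 4, 5, 6, 7, 9, 10, 12, 15}) = 1
G(45) = mex({0, 1, 2, 3, 4, 5, 6, 7, 9, 10, 12, 14}) = 8
G(46) = mex({0, 1, 3, 4, 5, 7, 8, 11, 12, 14}) = 2
G(47) = mex({0, 1, 2, 3, 4, 5, 6, 8, 9, 10, 11, 12}) = 7
G(48) = mex({0, 1, 2, 3, 5, 6, 7, 9, 10}) = 4
G(49) = mex({0, 2, 3, 4, 6, 7, 9, 10, 11, 12, 15}) = 1
G(50) = mex({0, 1, 4, 5, 6, 7, 9, 11, 12, 14, 15}) = 2
G(51) = mex({0, 1, 2, 3, 4, 5, 6, 7, 9, 12, 14, 15}) = 8
Therefore G(51) = 8.

8


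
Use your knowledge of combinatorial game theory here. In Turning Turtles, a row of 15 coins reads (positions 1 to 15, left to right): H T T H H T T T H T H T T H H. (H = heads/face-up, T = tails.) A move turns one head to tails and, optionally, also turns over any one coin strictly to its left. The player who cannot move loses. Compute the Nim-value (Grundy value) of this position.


Coins: H T T H H T T T H T H T T H H
Key fact: a single head at position k behaves exactly like a Nim heap of size k (turning it to T and optionally flipping a coin at j < k corresponds to moving the heap from k to j, or to 0), and heads combine as a disjunctive sum (two heads at the same place would cancel, matching j XOR j = 0). So the Nim-value is the XOR of the 1-indexed positions of the heads.
Face-up positions (1-indexed): [1, 4, 5, 9, 11, 14, 15]
XOR 0 with 1: 0 XOR 1 = 1
XOR 1 with 4: 1 XOR 4 = 5
XOR 5 with 5: 5 XOR 5 = 0
XOR 0 with 9: 0 XOR 9 = 9
XOR 9 with 11: 9 XOR 11 = 2
XOR 2 with 14: 2 XOR 14 = 12
XOR 12 with 15: 12 XOR 15 = 3
Nim-value = 3

3


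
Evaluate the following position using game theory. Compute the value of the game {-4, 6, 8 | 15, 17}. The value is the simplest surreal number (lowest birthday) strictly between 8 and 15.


Left options: {-4, 6, 8}, max = 8
Right options: {15, 17}, min = 15
All options are numbers and max(Left) < min(Right), so by the simplicity theorem the value is the simplest (earliest-born) number strictly between 8 and 15.
Integers 9 through 14 all lie strictly between 8 and 15.
Among integers, the simplest (lowest birthday = smallest |n|; 0 is born on day 0, +-n on day n) is 9.
No non-integer in the interval can be simpler: if x is a non-integer in the interval, then floor(x) or ceil(x) also lies in the interval (the interval contains an integer), and both are proper prefixes of x's sign expansion, i.e. born earlier. So the game value is 9.
Game value = 9

9


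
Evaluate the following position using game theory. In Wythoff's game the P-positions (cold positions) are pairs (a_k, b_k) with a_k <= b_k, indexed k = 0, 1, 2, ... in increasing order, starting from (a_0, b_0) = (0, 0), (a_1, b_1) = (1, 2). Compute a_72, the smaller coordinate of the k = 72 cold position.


By Wythoff's theorem, a_k = floor(k * phi) and b_k = floor(k * phi^2) = a_k + k, where phi = (1 + sqrt(5))/2 is the golden ratio.
phi = (1 + sqrt(5))/2 = 1.618034
k = 72
k * phi = 72 * 1.618034 = 116.498447
a_72 = floor(k * phi) = 116

116


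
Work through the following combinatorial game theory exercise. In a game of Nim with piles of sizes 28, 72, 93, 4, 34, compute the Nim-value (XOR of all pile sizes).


We need the XOR (exclusive or) of all pile sizes.
After XOR-ing pile 1 (size 28): 0 XOR 28 = 28
After XOR-ing pile 2 (size 72): 28 XOR 72 = 84
After XOR-ing pile 3 (size 93): 84 XOR 93 = 9
After XOR-ing pile 4 (size 4): 9 XOR 4 = 13
After XOR-ing pile 5 (size 34): 13 XOR 34 = 47
The Nim-value of this position is 47.

47


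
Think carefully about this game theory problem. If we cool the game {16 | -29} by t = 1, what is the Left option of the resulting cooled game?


Original game: {16 | -29} (a switch {a | b} with a > b).
Cooling by t (for t below the temperature (a - b)/2 = 45/2) taxes each move by t: {a | b} cooled by t is {a - t | b + t}.
Cooling amount: t = 1
Cooled Left option: 16 - 1 = 15
Cooled Right option: -29 + 1 = -28
Cooled game: {15 | -28}
Left option = 15

15


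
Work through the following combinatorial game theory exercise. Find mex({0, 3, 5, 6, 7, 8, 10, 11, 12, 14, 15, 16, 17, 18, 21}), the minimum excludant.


Set = {0, 3, 5, 6, 7, 8, 10, 11, 12, 14, 15, 16, 17, 18, 21}
0 is in the set.
1 is NOT in the set. This is the mex.
mex = 1

1


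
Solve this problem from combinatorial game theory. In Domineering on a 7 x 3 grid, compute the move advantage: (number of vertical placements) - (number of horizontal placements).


Board is 7 x 3 (rows x cols).
Left (vertical) placements: (rows-1) * cols = 6 * 3 = 18
Right (horizontal) placements: rows * (cols-1) = 7 * 2 = 14
Advantage = Left - Right = 18 - 14 = 4

4


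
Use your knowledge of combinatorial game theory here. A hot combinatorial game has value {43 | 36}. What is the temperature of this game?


The game is {43 | 36}, a switch {a | b} with numbers a > b.
Cooling {a | b} by t gives {a - t | b + t}, which stops being hot when a - t = b + t, i.e. at t = (a - b)/2. So the temperature of a switch is (a - b)/2.
Temperature = (Left option - Right option) / 2
= (43 - (36)) / 2
= 7 / 2
= 7/2

7/2


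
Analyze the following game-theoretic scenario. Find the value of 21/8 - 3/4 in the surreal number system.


x = 21/8, y = 3/4
Converting to common denominator: 8
x = 21/8, y = 6/8
x - y = 21/8 - 3/4 = 15/8

15/8


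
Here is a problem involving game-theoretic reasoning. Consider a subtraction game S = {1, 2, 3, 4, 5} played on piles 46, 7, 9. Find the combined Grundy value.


Subtraction set: {1, 2, 3, 4, 5}
For this subtraction set, G(n) = n mod 6 (period = max + 1 = 6).
Pile 1 (size 46): G(46) = 46 mod 6 = 4
Pile 2 (size 7): G(7) = 7 mod 6 = 1
Pile 3 (size 9): G(9) = 9 mod 6 = 3
Total Grundy value = XOR of all: 4 XOR 1 XOR 3 = 6

6


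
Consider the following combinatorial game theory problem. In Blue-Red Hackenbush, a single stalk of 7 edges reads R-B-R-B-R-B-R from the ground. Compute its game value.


Edges (from ground): R-B-R-B-R-B-R
By Berlekamp's sign-expansion rule, a Blue-Red Hackenbush stalk has the value of the surreal number whose sign sequence is the edge sequence with B -> + and R -> -.
Sign sequence: -+-+-+-
Trace the sign expansion in the surreal number tree, starting from 0:
Edge 1: R (sign -) -> bounds (-inf, 0), value = -1
Edge 2: B (sign +) -> bounds (-1, 0), value = -1/2
Edge 3: R (sign -) -> bounds (-1, -1/2), value = -3/4
Edge 4: B (sign +) -> bounds (-3/4, -1/2), value = -5/8
Edge 5: R (sign -) -> bounds (-3/4, -5/8), value = -11/16
Edge 6: B (sign +) -> bounds (-11/16, -5/8), value = -21/32
Edge 7: R (sign -) -> bounds (-11/16, -21/32), value = -43/64
Game value = -43/64

-43/64


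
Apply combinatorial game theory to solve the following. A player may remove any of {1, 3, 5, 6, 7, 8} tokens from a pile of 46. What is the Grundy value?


The subtraction set is S = {1, 3, 5, 6, 7, 8}.
G(k) = mex{ G(k - s) : s in S, s <= k }. We compute iteratively: G(0) = 0.
G(1) = mex({0}) = 1
G(2) = mex({1}) = 0
G(3) = mex({0}) = 1
G(4) = mex({1}) = 0
G(5) = mex({0}) = 1
G(6) = mex({0, 1}) = 2
G(7) = mex({0, 1, 2}) = 3
G(8) = mex({0, 1, 3}) = 2
G(9) = mex({0, 1, 2}) = 3
G(10) = mex({0, 1, 3}) = 2
G(11) = mex({0, 1, 2}) = 3
G(12) = mex({0, 1, 2, 3}) = 4
G(13) = mex({1, 2, 3, 4}) = 0
G(14) = mex({0, 2, 3}) = 1
G(15) = mex({1, 2, 3, 4}) = 0
G(16) = mex({0, 2, 3}) = 1
G(17) = mex({1, 2, 3, 4}) = 0
G(18) = mex({0, 2, 3, 4}) = 1
G(19) = mex({0, 1, 3, 4}) = 2
G(20) = mex({0, 1, 2, 4}) = 3
Observe that G(13)..G(20) = 0, 1, 0, 1, 0, 1, 2, 3 repeats G(0)..G(7) = 0, 1, 0, 1, 0, 1, 2, 3.
For k >= max(S) = 8, G(k) is determined by the previous 8 values G(k-8)..G(k-1); a window of 8 consecutive values has recurred shifted by 13, so by induction G(k + 13) = G(k) for all k >= 0: the sequence is periodic from the start with period 13.
One period: G(0..12) = 0, 1, 0, 1, 0, 1, 2, 3, 2, 3, 2, 3, 4.
46 mod 13 = 7, so G(46) = G(7) = 3.

3


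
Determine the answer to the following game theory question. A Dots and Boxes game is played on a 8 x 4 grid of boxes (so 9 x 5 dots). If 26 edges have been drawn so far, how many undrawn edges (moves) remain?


Grid: 8 x 4 boxes, i.e. 9 rows and 5 columns of dots.
Horizontal edges: (rows + 1) * cols = 9 * 4 = 36
Vertical edges: rows * (cols + 1) = 8 * 5 = 40
Total edges: 36 + 40 = 76
Edges drawn: 26
Remaining: 76 - 26 = 50

50


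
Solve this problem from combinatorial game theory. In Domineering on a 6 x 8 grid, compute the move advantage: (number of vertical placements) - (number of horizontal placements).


Board is 6 x 8 (rows x cols).
Left (vertical) placements: (rows-1) * cols = 5 * 8 = 40
Right (horizontal) placements: rows * (cols-1) = 6 * 7 = 42
Advantage = Left - Right = 40 - 42 = -2

-2


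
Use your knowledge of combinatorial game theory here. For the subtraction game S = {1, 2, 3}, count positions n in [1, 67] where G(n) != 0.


Subtraction set S = {1, 2, 3}, so G(n) = n mod 4.
G(n) = 0 when n is a multiple of 4.
Multiples of 4 in [1, 67]: 16
N-positions (nonzero Grundy) = 67 - 16 = 51

51


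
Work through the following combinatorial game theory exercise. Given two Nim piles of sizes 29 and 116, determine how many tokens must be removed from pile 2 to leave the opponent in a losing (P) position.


Piles: 29 and 116
Current XOR: 29 XOR 116 = 105 (non-zero, so this is an N-position).
To make the XOR zero, we need to find a move that balances the piles.
For pile 2 (size 116): target = 116 XOR 105 = 29
We reduce pile 2 from 116 to 29.
Tokens removed: 116 - 29 = 87
Verification: 29 XOR 29 = 0

87


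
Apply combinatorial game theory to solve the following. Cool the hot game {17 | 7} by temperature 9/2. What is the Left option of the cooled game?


Original game: {17 | 7} (a switch {a | b} with a > b).
Cooling by t (for t below the temperature (a - b)/2 = 5) taxes each move by t: {a | b} cooled by t is {a - t | b + t}.
Cooling amount: t = 9/2
Cooled Left option: 17 - 9/2 = 25/2
Cooled Right option: 7 + 9/2 = 23/2
Cooled game: {25/2 | 23/2}
Left option = 25/2

25/2


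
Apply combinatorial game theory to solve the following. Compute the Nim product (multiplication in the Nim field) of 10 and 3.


Nim multiplication is bilinear over XOR: (u XOR v) * w = (u*w) XOR (v*w).
So we split each operand into its bit components and XOR the pairwise Nim products.
10 = 2 + 8 (as XOR of powers of 2).
3 = 1 + 2 (as XOR of powers of 2).
Using the standard Nim-product table on single bits:
  2*2 = 3,   2*4 = 8,   2*8 = 12,
  4*4 = 6,   4*8 = 11,  8*8 = 13,
and  1*x = x (identity), k*l = l*k (commutative).
Pairwise Nim products:
  2 * 1 = 2
  2 * 2 = 3
  8 * 1 = 8
  8 * 2 = 12
XOR them: 2 XOR 3 XOR 8 XOR 12 = 5.
Result: 10 * 3 = 5 (in Nim).

5


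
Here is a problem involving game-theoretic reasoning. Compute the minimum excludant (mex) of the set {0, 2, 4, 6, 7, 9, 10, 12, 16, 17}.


Set = {0, 2, 4, 6, 7, 9, 10, 12, 16, 17}
0 is in the set.
1 is NOT in the set. This is the mex.
mex = 1

1


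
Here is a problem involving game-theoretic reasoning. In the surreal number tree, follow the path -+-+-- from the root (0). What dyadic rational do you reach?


Sign expansion: -+-+--
Rule: track bounds (lo, hi), initially (-inf, +inf). On '+', the current value becomes lo and we move to the simplest number in (value, hi): value + 1 if hi = +inf, otherwise the midpoint (value + hi)/2. On '-', the current value becomes hi and we move to value - 1 if lo = -inf, otherwise the midpoint (lo + value)/2.
Start at 0.
Step 1: sign = -, move left. Bounds: (-inf, 0). Value = -1
Step 2: sign = +, move right. Bounds: (-1, 0). Value = -1/2
Step 3: sign = -, move left. Bounds: (-1, -1/2). Value = -3/4
Step 4: sign = +, move right. Bounds: (-3/4, -1/2). Value = -5/8
Step 5: sign = -, move left. Bounds: (-3/4, -5/8). Value = -11/16
Step 6: sign = -, move left. Bounds: (-3/4, -11/16). Value = -23/32
The surreal number with sign expansion -+-+-- is -23/32.

-23/32


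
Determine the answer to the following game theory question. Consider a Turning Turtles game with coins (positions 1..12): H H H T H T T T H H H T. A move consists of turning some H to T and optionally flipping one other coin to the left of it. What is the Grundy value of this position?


Coins: H H H T H T T T H H H T
Key fact: a single head at position k behaves exactly like a Nim heap of size k (turning it to T and optionally flipping a coin at j < k corresponds to moving the heap from k to j, or to 0), and heads combine as a disjunctive sum (two heads at the same place would cancel, matching j XOR j = 0). So the Nim-value is the XOR of the 1-indexed positions of the heads.
Face-up positions (1-indexed): [1, 2, 3, 5, 9, 10, 11]
XOR 0 with 1: 0 XOR 1 = 1
XOR 1 with 2: 1 XOR 2 = 3
XOR 3 with 3: 3 XOR 3 = 0
XOR 0 with 5: 0 XOR 5 = 5
XOR 5 with 9: 5 XOR 9 = 12
XOR 12 with 10: 12 XOR 10 = 6
XOR 6 with 11: 6 XOR 11 = 13
Nim-value = 13

13


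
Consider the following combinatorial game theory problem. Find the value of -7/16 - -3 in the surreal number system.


x = -7/16, y = -3
Converting to common denominator: 16
x = -7/16, y = -48/16
x - y = -7/16 - -3 = 41/16

41/16


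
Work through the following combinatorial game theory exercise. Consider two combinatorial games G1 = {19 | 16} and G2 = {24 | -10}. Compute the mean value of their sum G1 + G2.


G1 = {19 | 16}, G2 = {24 | -10}
Each is a switch {a | b} with numbers a > b; its mean value is (a + b)/2, and mean value is additive over game sums: m(G1 + G2) = m(G1) + m(G2).
Mean of G1 = (19 + (16))/2 = 35/2 = 35/2
Mean of G2 = (24 + (-10))/2 = 14/2 = 7
Mean of G1 + G2 = 35/2 + 7 = 49/2

49/2


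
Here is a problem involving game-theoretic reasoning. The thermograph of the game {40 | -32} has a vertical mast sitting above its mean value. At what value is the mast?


Game = {40 | -32}, a switch {a | b} with numbers a > b.
Its thermograph has left wall a - t and right wall b + t, which meet at t = (a - b)/2, where both equal (a + b)/2. So the mast (mean value) is at (a + b)/2.
Mean = (40 + (-32))/2 = 8/2 = 4

4


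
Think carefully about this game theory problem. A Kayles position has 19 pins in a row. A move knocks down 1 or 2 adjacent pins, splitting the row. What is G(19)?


Kayles: a move removes 1 or 2 adjacent pins from a contiguous row.
Removing pins from a row of k leaves two independent rows (a, b) with a + b = k - 1 (one pin) or a + b = k - 2 (two pins); an end removal gives a = 0.
By Sprague-Grundy, G(k) = mex{ G(a) XOR G(b) } over all these splits. G(0) = 0.
G(1): splits (0,0):0^0=0 -> mex({0}) = 1
G(2): splits (0,1):0^1=1 (0,0):0^0=0 -> mex({0, 1}) = 2
G(3): splits (0,2):0^2=2 (1,1):1^1=0 (0,1):0^1=1 -> mex({0, 1, 2}) = 3
G(4): splits (0,3):0^3=3 (1,2):1^2=3 (0,2):0^2=2 (1,1):1^1=0 -> mex({0, 2, 3}) = 1
G(5): splits (0,4):0^1=1 (1,3):1^3=2 (2,2):2^2=0 (0,3):0^3=3 (1,2):1^2=3 -> mex({0, 1, 2, 3}) = 4
G(6) = mex({0, 1, 2, 4}) = 3
G(7) = mex({0, 1, 3, 4, 5}) = 2
G(8) = mex({0, 2, 3, 5, 6}) = 1
G(9) = mex({0, 1, 2, 3, 6, 7}) = 4
G(10) = mex({0, 1, 3, 4, 5, 7}) = 2
G(11) = mex({0, 1, 2, 3, 4, 5}) = 6
G(12) = mex({0, 1, 2, 3, 5, 6, 7}) = 4
G(13) = mex({0, 2, 3, 4, 6, 7}) = 1
G(14) = mex({0, 1, 4, 5, 6, 7}) = 2
G(15) = mex({0, 1, 2, 3, 4, 5, 6}) = 7
G(16) = mex({0, 2, 3, 5, 6, 7}) = 1
G(17) = mex({0, 1, 2, 3, 5, 6, 7}) = 4
G(18) = mex({0, 1, 2, 4, 5, 6}) = 3
G(19) = mex({0, 1, 3, 4, 5, 7}) = 2
Therefore G(19) = 2.

2


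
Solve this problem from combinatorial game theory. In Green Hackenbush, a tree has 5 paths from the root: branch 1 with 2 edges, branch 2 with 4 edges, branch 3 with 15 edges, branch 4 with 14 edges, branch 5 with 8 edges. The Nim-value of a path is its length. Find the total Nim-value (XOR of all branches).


The tree has 5 branches from the ground vertex.
In Green Hackenbush, the Nim-value of a simple path of length k is k.
Branch 1: length 2, Nim-value = 2
Branch 2: length 4, Nim-value = 4
Branch 3: length 15, Nim-value = 15
Branch 4: length 14, Nim-value = 14
Branch 5: length 8, Nim-value = 8
Total Nim-value = XOR of all branch values:
0 XOR 2 = 2
2 XOR 4 = 6
6 XOR 15 = 9
9 XOR 14 = 7
7 XOR 8 = 15
Nim-value of the tree = 15

15


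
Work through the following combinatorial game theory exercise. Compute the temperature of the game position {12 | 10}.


The game is {12 | 10}, a switch {a | b} with numbers a > b.
Cooling {a | b} by t gives {a - t | b + t}, which stops being hot when a - t = b + t, i.e. at t = (a - b)/2. So the temperature of a switch is (a - b)/2.
Temperature = (Left option - Right option) / 2
= (12 - (10)) / 2
= 2 / 2
= 1

1
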